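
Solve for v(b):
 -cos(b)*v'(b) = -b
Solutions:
 v(b) = C1 + Integral(b/cos(b), b)


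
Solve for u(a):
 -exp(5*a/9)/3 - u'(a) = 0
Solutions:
 u(a) = C1 - 3*exp(5*a/9)/5


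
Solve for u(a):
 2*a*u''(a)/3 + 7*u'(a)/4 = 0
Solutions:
 u(a) = C1 + C2/a^(13/8)


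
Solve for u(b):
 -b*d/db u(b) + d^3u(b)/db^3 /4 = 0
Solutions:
 u(b) = C1 + Integral(C2*airyai(2^(2/3)*b) + C3*airybi(2^(2/3)*b), b)


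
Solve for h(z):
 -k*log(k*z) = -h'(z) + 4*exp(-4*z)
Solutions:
 h(z) = C1 + k*z*log(k*z) - k*z - exp(-4*z)


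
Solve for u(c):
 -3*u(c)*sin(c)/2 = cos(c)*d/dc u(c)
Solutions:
 u(c) = C1*cos(c)^(3/2)


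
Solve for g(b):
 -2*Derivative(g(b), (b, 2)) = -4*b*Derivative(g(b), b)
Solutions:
 g(b) = C1 + C2*erfi(b)


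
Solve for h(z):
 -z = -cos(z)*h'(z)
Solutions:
 h(z) = C1 + Integral(z/cos(z), z)


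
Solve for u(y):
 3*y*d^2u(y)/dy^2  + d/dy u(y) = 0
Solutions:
 u(y) = C1 + C2*y^(2/3)


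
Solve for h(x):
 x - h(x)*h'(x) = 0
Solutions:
 h(x) = -sqrt(C1 + x^2)
 h(x) = sqrt(C1 + x^2)


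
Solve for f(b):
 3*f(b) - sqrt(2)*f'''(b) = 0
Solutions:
 f(b) = C3*exp(2^(5/6)*3^(1/3)*b/2) + (C1*sin(6^(5/6)*b/4) + C2*cos(6^(5/6)*b/4))*exp(-2^(5/6)*3^(1/3)*b/4)


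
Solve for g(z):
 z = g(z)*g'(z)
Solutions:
 g(z) = -sqrt(C1 + z^2)
 g(z) = sqrt(C1 + z^2)


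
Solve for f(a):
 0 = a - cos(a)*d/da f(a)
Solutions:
 f(a) = C1 + Integral(a/cos(a), a)


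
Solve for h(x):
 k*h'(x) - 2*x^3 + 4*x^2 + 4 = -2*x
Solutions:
 h(x) = C1 + x^4/(2*k) - 4*x^3/(3*k) - x^2/k - 4*x/k


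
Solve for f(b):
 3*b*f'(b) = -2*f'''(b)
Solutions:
 f(b) = C1 + Integral(C2*airyai(-2^(2/3)*3^(1/3)*b/2) + C3*airybi(-2^(2/3)*3^(1/3)*b/2), b)


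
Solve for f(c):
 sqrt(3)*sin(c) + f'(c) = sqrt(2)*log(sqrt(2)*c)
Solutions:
 f(c) = C1 + sqrt(2)*c*(log(c) - 1) + sqrt(2)*c*log(2)/2 + sqrt(3)*cos(c)


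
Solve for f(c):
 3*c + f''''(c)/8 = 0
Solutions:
 f(c) = C1 + C2*c + C3*c^2 + C4*c^3 - c^5/5


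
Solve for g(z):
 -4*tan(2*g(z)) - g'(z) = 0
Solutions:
 g(z) = -asin(C1*exp(-8*z))/2 + pi/2
 g(z) = asin(C1*exp(-8*z))/2


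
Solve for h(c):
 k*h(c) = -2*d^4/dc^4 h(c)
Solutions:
 h(c) = C1*exp(-2^(3/4)*c*(-k)^(1/4)/2) + C2*exp(2^(3/4)*c*(-k)^(1/4)/2) + C3*exp(-2^(3/4)*I*c*(-k)^(1/4)/2) + C4*exp(2^(3/4)*I*c*(-k)^(1/4)/2)


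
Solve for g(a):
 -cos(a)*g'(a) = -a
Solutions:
 g(a) = C1 + Integral(a/cos(a), a)


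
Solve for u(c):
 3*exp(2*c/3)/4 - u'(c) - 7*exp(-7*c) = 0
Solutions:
 u(c) = C1 + 9*exp(2*c/3)/8 + exp(-7*c)


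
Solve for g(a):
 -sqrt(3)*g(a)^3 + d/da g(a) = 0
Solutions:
 g(a) = -sqrt(2)*sqrt(-1/(C1 + sqrt(3)*a))/2
 g(a) = sqrt(2)*sqrt(-1/(C1 + sqrt(3)*a))/2


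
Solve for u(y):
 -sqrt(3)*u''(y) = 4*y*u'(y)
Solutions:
 u(y) = C1 + C2*erf(sqrt(2)*3^(3/4)*y/3)


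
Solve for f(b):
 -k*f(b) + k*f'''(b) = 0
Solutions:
 f(b) = C3*exp(b) + (C1*sin(sqrt(3)*b/2) + C2*cos(sqrt(3)*b/2))*exp(-b/2)


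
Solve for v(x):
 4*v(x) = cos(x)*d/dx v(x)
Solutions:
 v(x) = C1*(sin(x)^2 + 2*sin(x) + 1)/(sin(x)^2 - 2*sin(x) + 1)


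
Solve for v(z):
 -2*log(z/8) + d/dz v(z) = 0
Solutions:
 v(z) = C1 + 2*z*log(z) - z*log(64) - 2*z


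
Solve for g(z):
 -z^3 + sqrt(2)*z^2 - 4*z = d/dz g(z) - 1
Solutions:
 g(z) = C1 - z^4/4 + sqrt(2)*z^3/3 - 2*z^2 + z


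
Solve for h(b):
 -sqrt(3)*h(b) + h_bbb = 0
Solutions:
 h(b) = C3*exp(3^(1/6)*b) + (C1*sin(3^(2/3)*b/2) + C2*cos(3^(2/3)*b/2))*exp(-3^(1/6)*b/2)


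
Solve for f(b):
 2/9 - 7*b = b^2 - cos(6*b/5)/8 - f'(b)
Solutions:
 f(b) = C1 + b^3/3 + 7*b^2/2 - 2*b/9 - 5*sin(6*b/5)/48


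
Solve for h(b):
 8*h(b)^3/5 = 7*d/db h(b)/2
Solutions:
 h(b) = -sqrt(70)*sqrt(-1/(C1 + 16*b))/2
 h(b) = sqrt(70)*sqrt(-1/(C1 + 16*b))/2


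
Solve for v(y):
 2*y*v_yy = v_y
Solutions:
 v(y) = C1 + C2*y^(3/2)


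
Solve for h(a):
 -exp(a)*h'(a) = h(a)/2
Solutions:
 h(a) = C1*exp(exp(-a)/2)


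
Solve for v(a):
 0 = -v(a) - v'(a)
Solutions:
 v(a) = C1*exp(-a)


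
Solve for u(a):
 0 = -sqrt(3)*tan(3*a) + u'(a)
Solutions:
 u(a) = C1 - sqrt(3)*log(cos(3*a))/3


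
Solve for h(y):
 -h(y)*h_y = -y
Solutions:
 h(y) = -sqrt(C1 + y^2)
 h(y) = sqrt(C1 + y^2)


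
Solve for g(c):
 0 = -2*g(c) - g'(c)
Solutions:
 g(c) = C1*exp(-2*c)


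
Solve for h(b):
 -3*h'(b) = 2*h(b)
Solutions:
 h(b) = C1*exp(-2*b/3)


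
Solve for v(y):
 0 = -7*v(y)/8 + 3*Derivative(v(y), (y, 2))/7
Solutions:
 v(y) = C1*exp(-7*sqrt(6)*y/12) + C2*exp(7*sqrt(6)*y/12)


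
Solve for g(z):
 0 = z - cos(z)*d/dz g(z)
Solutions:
 g(z) = C1 + Integral(z/cos(z), z)


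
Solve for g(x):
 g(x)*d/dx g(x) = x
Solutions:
 g(x) = -sqrt(C1 + x^2)
 g(x) = sqrt(C1 + x^2)


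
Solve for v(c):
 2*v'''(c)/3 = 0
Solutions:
 v(c) = C1 + C2*c + C3*c^2


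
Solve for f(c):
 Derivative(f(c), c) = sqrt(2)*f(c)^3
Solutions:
 f(c) = -sqrt(2)*sqrt(-1/(C1 + sqrt(2)*c))/2
 f(c) = sqrt(2)*sqrt(-1/(C1 + sqrt(2)*c))/2


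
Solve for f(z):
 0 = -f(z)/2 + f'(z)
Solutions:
 f(z) = C1*exp(z/2)


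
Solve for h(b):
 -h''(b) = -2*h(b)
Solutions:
 h(b) = C1*exp(-sqrt(2)*b) + C2*exp(sqrt(2)*b)


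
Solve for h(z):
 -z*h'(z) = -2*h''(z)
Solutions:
 h(z) = C1 + C2*erfi(z/2)


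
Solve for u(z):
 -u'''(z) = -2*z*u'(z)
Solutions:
 u(z) = C1 + Integral(C2*airyai(2^(1/3)*z) + C3*airybi(2^(1/3)*z), z)


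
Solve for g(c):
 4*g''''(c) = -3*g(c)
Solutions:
 g(c) = (C1*sin(3^(1/4)*c/2) + C2*cos(3^(1/4)*c/2))*exp(-3^(1/4)*c/2) + (C3*sin(3^(1/4)*c/2) + C4*cos(3^(1/4)*c/2))*exp(3^(1/4)*c/2)


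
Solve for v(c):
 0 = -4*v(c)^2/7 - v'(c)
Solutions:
 v(c) = 7/(C1 + 4*c)


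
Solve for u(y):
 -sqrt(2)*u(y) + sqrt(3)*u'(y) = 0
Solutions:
 u(y) = C1*exp(sqrt(6)*y/3)


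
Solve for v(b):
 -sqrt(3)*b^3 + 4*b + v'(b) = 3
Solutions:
 v(b) = C1 + sqrt(3)*b^4/4 - 2*b^2 + 3*b


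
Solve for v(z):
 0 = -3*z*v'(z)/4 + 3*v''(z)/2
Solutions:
 v(z) = C1 + C2*erfi(z/2)


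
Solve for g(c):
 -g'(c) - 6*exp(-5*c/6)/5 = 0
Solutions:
 g(c) = C1 + 36*exp(-5*c/6)/25


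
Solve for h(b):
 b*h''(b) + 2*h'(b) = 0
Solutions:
 h(b) = C1 + C2/b


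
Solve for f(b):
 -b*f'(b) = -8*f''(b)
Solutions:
 f(b) = C1 + C2*erfi(b/4)


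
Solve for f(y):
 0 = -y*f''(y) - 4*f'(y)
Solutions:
 f(y) = C1 + C2/y^3


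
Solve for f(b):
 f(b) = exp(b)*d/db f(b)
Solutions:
 f(b) = C1*exp(-exp(-b))


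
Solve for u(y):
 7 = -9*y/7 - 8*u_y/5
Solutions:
 u(y) = C1 - 45*y^2/112 - 35*y/8


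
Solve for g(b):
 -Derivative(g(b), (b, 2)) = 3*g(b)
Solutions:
 g(b) = C1*sin(sqrt(3)*b) + C2*cos(sqrt(3)*b)


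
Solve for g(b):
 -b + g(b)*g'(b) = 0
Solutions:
 g(b) = -sqrt(C1 + b^2)
 g(b) = sqrt(C1 + b^2)


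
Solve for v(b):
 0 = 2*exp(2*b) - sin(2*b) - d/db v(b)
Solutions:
 v(b) = C1 + exp(2*b) + cos(2*b)/2


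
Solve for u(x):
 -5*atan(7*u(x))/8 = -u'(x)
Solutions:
 Integral(1/atan(7*_y), (_y, u(x))) = C1 + 5*x/8


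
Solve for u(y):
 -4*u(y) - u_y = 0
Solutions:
 u(y) = C1*exp(-4*y)


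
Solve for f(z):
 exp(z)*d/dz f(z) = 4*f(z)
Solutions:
 f(z) = C1*exp(-4*exp(-z))


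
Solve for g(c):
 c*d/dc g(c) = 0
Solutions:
 g(c) = C1


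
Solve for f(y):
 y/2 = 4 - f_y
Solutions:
 f(y) = C1 - y^2/4 + 4*y


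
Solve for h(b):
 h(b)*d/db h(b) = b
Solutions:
 h(b) = -sqrt(C1 + b^2)
 h(b) = sqrt(C1 + b^2)


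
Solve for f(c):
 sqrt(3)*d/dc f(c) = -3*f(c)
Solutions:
 f(c) = C1*exp(-sqrt(3)*c)


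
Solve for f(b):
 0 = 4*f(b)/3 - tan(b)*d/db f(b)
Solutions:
 f(b) = C1*sin(b)^(4/3)


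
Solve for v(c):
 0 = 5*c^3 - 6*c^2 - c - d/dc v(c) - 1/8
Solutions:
 v(c) = C1 + 5*c^4/4 - 2*c^3 - c^2/2 - c/8


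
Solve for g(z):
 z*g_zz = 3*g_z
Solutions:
 g(z) = C1 + C2*z^4


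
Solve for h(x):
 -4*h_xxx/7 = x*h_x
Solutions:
 h(x) = C1 + Integral(C2*airyai(-14^(1/3)*x/2) + C3*airybi(-14^(1/3)*x/2), x)


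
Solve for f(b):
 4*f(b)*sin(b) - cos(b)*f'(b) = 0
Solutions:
 f(b) = C1/cos(b)^4


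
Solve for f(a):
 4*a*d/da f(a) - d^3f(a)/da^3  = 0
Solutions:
 f(a) = C1 + Integral(C2*airyai(2^(2/3)*a) + C3*airybi(2^(2/3)*a), a)


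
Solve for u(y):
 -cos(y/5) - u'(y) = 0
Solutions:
 u(y) = C1 - 5*sin(y/5)


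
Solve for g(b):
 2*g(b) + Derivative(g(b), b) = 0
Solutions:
 g(b) = C1*exp(-2*b)


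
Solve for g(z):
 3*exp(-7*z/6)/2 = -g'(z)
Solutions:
 g(z) = C1 + 9*exp(-7*z/6)/7


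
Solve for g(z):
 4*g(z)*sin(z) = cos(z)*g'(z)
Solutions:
 g(z) = C1/cos(z)^4


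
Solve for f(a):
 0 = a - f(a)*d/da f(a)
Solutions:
 f(a) = -sqrt(C1 + a^2)
 f(a) = sqrt(C1 + a^2)


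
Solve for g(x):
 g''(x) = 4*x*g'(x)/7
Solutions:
 g(x) = C1 + C2*erfi(sqrt(14)*x/7)


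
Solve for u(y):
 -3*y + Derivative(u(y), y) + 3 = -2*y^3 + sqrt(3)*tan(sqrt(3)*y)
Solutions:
 u(y) = C1 - y^4/2 + 3*y^2/2 - 3*y - log(cos(sqrt(3)*y))


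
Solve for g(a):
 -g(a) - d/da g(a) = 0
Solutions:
 g(a) = C1*exp(-a)


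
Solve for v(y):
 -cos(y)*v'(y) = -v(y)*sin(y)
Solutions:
 v(y) = C1/cos(y)


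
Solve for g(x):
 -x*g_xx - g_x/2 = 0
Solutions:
 g(x) = C1 + C2*sqrt(x)


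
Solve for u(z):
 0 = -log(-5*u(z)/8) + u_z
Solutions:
 -Integral(1/(log(-_y) - 3*log(2) + log(5)), (_y, u(z))) = C1 - z


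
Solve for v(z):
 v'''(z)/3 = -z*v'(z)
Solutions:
 v(z) = C1 + Integral(C2*airyai(-3^(1/3)*z) + C3*airybi(-3^(1/3)*z), z)


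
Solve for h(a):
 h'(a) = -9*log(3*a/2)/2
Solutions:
 h(a) = C1 - 9*a*log(a)/2 - 9*a*log(3)/2 + 9*a*log(2)/2 + 9*a/2


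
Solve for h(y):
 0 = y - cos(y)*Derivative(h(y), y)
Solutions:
 h(y) = C1 + Integral(y/cos(y), y)


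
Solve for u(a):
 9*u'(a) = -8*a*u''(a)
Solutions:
 u(a) = C1 + C2/a^(1/8)


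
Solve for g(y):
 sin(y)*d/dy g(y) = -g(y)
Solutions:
 g(y) = C1*sqrt(cos(y) + 1)/sqrt(cos(y) - 1)


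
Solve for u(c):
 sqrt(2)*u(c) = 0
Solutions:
 u(c) = 0


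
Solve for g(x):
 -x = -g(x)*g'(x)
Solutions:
 g(x) = -sqrt(C1 + x^2)
 g(x) = sqrt(C1 + x^2)


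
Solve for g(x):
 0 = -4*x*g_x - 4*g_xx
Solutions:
 g(x) = C1 + C2*erf(sqrt(2)*x/2)


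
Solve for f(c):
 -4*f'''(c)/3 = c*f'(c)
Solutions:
 f(c) = C1 + Integral(C2*airyai(-6^(1/3)*c/2) + C3*airybi(-6^(1/3)*c/2), c)


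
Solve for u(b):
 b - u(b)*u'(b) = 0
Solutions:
 u(b) = -sqrt(C1 + b^2)
 u(b) = sqrt(C1 + b^2)


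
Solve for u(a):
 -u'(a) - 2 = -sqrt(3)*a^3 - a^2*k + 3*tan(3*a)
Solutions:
 u(a) = C1 + sqrt(3)*a^4/4 + a^3*k/3 - 2*a + log(cos(3*a))


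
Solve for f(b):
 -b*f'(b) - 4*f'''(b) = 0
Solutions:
 f(b) = C1 + Integral(C2*airyai(-2^(1/3)*b/2) + C3*airybi(-2^(1/3)*b/2), b)


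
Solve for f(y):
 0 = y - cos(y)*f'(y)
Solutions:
 f(y) = C1 + Integral(y/cos(y), y)


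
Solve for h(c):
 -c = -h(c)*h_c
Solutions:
 h(c) = -sqrt(C1 + c^2)
 h(c) = sqrt(C1 + c^2)


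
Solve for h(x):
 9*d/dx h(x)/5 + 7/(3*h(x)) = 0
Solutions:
 h(x) = -sqrt(C1 - 210*x)/9
 h(x) = sqrt(C1 - 210*x)/9


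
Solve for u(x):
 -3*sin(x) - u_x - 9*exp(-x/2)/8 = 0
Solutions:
 u(x) = C1 + 3*cos(x) + 9*exp(-x/2)/4


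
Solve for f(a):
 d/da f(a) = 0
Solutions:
 f(a) = C1


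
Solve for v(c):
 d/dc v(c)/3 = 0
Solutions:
 v(c) = C1


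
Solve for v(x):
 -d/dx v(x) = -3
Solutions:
 v(x) = C1 + 3*x


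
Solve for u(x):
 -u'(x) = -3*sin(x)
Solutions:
 u(x) = C1 - 3*cos(x)


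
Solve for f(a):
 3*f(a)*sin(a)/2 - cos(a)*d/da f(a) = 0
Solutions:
 f(a) = C1/cos(a)^(3/2)


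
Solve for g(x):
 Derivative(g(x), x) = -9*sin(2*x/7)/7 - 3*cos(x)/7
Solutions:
 g(x) = C1 - 3*sin(x)/7 + 9*cos(2*x/7)/2


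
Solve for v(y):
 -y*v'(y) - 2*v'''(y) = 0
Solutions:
 v(y) = C1 + Integral(C2*airyai(-2^(2/3)*y/2) + C3*airybi(-2^(2/3)*y/2), y)


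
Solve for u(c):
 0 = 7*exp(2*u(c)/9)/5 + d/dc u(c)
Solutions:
 u(c) = 9*log(-sqrt(-1/(C1 - 7*c))) - 9*log(2) + 9*log(3) + 9*log(10)/2
 u(c) = 9*log(-1/(C1 - 7*c))/2 - 9*log(2) + 9*log(3) + 9*log(10)/2


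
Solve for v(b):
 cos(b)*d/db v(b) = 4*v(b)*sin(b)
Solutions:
 v(b) = C1/cos(b)^4


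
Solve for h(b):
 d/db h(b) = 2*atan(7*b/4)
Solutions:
 h(b) = C1 + 2*b*atan(7*b/4) - 4*log(49*b^2 + 16)/7


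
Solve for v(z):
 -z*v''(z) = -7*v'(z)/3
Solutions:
 v(z) = C1 + C2*z^(10/3)


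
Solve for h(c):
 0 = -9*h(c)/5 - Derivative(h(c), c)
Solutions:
 h(c) = C1*exp(-9*c/5)


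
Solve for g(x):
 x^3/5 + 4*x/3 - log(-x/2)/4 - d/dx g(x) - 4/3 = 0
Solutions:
 g(x) = C1 + x^4/20 + 2*x^2/3 - x*log(-x)/4 + x*(-13 + 3*log(2))/12


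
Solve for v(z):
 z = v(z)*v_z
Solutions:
 v(z) = -sqrt(C1 + z^2)
 v(z) = sqrt(C1 + z^2)


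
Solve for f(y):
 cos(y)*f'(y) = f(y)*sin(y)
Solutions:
 f(y) = C1/cos(y)


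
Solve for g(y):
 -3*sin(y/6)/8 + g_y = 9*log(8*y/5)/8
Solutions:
 g(y) = C1 + 9*y*log(y)/8 - 9*y*log(5)/8 - 9*y/8 + 27*y*log(2)/8 - 9*cos(y/6)/4


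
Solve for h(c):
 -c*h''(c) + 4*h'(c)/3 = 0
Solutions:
 h(c) = C1 + C2*c^(7/3)


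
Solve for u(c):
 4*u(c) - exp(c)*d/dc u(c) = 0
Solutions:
 u(c) = C1*exp(-4*exp(-c))


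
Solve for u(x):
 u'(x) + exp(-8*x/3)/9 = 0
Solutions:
 u(x) = C1 + exp(-8*x/3)/24


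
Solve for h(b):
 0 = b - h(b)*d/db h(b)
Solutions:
 h(b) = -sqrt(C1 + b^2)
 h(b) = sqrt(C1 + b^2)


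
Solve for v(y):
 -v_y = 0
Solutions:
 v(y) = C1


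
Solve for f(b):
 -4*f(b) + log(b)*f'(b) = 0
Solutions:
 f(b) = C1*exp(4*li(b))


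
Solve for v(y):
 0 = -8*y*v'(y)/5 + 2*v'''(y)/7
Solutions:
 v(y) = C1 + Integral(C2*airyai(28^(1/3)*5^(2/3)*y/5) + C3*airybi(28^(1/3)*5^(2/3)*y/5), y)


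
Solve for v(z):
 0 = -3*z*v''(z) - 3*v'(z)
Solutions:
 v(z) = C1 + C2*log(z)


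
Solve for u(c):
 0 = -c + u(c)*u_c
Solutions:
 u(c) = -sqrt(C1 + c^2)
 u(c) = sqrt(C1 + c^2)


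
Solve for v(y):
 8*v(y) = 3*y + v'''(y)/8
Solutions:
 v(y) = C3*exp(4*y) + 3*y/8 + (C1*sin(2*sqrt(3)*y) + C2*cos(2*sqrt(3)*y))*exp(-2*y)


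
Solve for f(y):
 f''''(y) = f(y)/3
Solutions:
 f(y) = C1*exp(-3^(3/4)*y/3) + C2*exp(3^(3/4)*y/3) + C3*sin(3^(3/4)*y/3) + C4*cos(3^(3/4)*y/3)


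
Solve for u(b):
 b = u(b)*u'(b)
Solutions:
 u(b) = -sqrt(C1 + b^2)
 u(b) = sqrt(C1 + b^2)


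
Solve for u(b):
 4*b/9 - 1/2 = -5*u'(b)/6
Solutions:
 u(b) = C1 - 4*b^2/15 + 3*b/5


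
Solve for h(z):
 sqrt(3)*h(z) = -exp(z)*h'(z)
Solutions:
 h(z) = C1*exp(sqrt(3)*exp(-z))


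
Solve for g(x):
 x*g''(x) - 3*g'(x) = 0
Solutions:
 g(x) = C1 + C2*x^4


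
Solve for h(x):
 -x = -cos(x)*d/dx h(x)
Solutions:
 h(x) = C1 + Integral(x/cos(x), x)


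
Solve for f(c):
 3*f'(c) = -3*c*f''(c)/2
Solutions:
 f(c) = C1 + C2/c


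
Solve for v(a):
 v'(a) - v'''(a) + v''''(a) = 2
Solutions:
 v(a) = C1 + C2*exp(a*(2*2^(1/3)/(3*sqrt(69) + 25)^(1/3) + 4 + 2^(2/3)*(3*sqrt(69) + 25)^(1/3))/12)*sin(2^(1/3)*sqrt(3)*a*(-2^(1/3)*(3*sqrt(69) + 25)^(1/3) + 2/(3*sqrt(69) + 25)^(1/3))/12) + C3*exp(a*(2*2^(1/3)/(3*sqrt(69) + 25)^(1/3) + 4 + 2^(2/3)*(3*sqrt(69) + 25)^(1/3))/12)*cos(2^(1/3)*sqrt(3)*a*(-2^(1/3)*(3*sqrt(69) + 25)^(1/3) + 2/(3*sqrt(69) + 25)^(1/3))/12) + C4*exp(a*(-2^(2/3)*(3*sqrt(69) + 25)^(1/3) - 2*2^(1/3)/(3*sqrt(69) + 25)^(1/3) + 2)/6) + 2*a


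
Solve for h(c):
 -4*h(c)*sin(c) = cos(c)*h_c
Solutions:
 h(c) = C1*cos(c)^4


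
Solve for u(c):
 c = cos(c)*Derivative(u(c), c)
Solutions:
 u(c) = C1 + Integral(c/cos(c), c)


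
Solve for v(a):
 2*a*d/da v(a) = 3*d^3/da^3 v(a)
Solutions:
 v(a) = C1 + Integral(C2*airyai(2^(1/3)*3^(2/3)*a/3) + C3*airybi(2^(1/3)*3^(2/3)*a/3), a)


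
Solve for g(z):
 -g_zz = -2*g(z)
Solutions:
 g(z) = C1*exp(-sqrt(2)*z) + C2*exp(sqrt(2)*z)


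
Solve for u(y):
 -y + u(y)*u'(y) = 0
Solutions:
 u(y) = -sqrt(C1 + y^2)
 u(y) = sqrt(C1 + y^2)


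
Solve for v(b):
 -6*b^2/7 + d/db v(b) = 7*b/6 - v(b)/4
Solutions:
 v(b) = C1*exp(-b/4) + 24*b^2/7 - 478*b/21 + 1912/21


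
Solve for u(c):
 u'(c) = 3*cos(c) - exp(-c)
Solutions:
 u(c) = C1 + 3*sin(c) + exp(-c)


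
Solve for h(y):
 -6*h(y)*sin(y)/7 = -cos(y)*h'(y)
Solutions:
 h(y) = C1/cos(y)^(6/7)


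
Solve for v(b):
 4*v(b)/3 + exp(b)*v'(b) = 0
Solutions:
 v(b) = C1*exp(4*exp(-b)/3)


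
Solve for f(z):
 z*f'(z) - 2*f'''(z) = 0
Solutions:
 f(z) = C1 + Integral(C2*airyai(2^(2/3)*z/2) + C3*airybi(2^(2/3)*z/2), z)


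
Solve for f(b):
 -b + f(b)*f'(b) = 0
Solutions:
 f(b) = -sqrt(C1 + b^2)
 f(b) = sqrt(C1 + b^2)


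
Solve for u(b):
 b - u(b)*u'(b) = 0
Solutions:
 u(b) = -sqrt(C1 + b^2)
 u(b) = sqrt(C1 + b^2)


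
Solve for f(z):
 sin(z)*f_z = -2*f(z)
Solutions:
 f(z) = C1*(cos(z) + 1)/(cos(z) - 1)


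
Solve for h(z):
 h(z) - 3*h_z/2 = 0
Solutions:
 h(z) = C1*exp(2*z/3)


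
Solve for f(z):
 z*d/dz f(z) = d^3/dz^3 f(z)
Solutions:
 f(z) = C1 + Integral(C2*airyai(z) + C3*airybi(z), z)


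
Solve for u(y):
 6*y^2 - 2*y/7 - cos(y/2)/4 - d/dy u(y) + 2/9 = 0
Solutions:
 u(y) = C1 + 2*y^3 - y^2/7 + 2*y/9 - sin(y/2)/2


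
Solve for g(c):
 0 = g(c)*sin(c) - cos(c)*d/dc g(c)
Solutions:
 g(c) = C1/cos(c)


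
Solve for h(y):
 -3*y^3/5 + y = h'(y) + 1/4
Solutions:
 h(y) = C1 - 3*y^4/20 + y^2/2 - y/4


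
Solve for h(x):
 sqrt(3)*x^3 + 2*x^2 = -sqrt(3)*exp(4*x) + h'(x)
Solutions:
 h(x) = C1 + sqrt(3)*x^4/4 + 2*x^3/3 + sqrt(3)*exp(4*x)/4


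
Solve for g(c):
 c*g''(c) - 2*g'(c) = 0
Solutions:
 g(c) = C1 + C2*c^3


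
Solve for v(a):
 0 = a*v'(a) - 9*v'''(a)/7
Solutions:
 v(a) = C1 + Integral(C2*airyai(21^(1/3)*a/3) + C3*airybi(21^(1/3)*a/3), a)


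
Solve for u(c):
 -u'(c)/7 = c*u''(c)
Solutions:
 u(c) = C1 + C2*c^(6/7)


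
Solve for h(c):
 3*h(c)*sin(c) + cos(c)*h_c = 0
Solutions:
 h(c) = C1*cos(c)^3


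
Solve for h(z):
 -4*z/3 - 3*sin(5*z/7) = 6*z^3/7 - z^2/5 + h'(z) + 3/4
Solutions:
 h(z) = C1 - 3*z^4/14 + z^3/15 - 2*z^2/3 - 3*z/4 + 21*cos(5*z/7)/5


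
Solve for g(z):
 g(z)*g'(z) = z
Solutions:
 g(z) = -sqrt(C1 + z^2)
 g(z) = sqrt(C1 + z^2)


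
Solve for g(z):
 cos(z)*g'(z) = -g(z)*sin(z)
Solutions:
 g(z) = C1*cos(z)


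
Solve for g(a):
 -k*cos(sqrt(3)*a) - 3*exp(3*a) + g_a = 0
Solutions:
 g(a) = C1 + sqrt(3)*k*sin(sqrt(3)*a)/3 + exp(3*a)


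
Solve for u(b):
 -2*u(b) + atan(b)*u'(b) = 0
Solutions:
 u(b) = C1*exp(2*Integral(1/atan(b), b))


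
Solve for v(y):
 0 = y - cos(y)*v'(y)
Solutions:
 v(y) = C1 + Integral(y/cos(y), y)


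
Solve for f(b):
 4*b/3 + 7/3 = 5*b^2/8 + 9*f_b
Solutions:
 f(b) = C1 - 5*b^3/216 + 2*b^2/27 + 7*b/27


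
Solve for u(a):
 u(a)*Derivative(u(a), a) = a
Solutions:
 u(a) = -sqrt(C1 + a^2)
 u(a) = sqrt(C1 + a^2)


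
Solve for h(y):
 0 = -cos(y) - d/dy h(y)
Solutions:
 h(y) = C1 - sin(y)


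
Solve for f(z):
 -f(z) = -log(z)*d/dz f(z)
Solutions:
 f(z) = C1*exp(li(z))


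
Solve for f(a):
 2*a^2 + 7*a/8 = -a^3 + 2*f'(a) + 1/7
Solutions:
 f(a) = C1 + a^4/8 + a^3/3 + 7*a^2/32 - a/14


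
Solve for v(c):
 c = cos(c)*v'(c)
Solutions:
 v(c) = C1 + Integral(c/cos(c), c)


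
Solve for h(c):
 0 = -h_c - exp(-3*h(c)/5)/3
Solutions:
 h(c) = 5*log(C1 - c/5)/3
 h(c) = 5*log(5^(2/3)*(-1 - sqrt(3)*I)*(C1 - c)^(1/3)/10)
 h(c) = 5*log(5^(2/3)*(-1 + sqrt(3)*I)*(C1 - c)^(1/3)/10)


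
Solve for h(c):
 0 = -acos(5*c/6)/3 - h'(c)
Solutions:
 h(c) = C1 - c*acos(5*c/6)/3 + sqrt(36 - 25*c^2)/15


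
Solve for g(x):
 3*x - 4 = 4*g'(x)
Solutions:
 g(x) = C1 + 3*x^2/8 - x


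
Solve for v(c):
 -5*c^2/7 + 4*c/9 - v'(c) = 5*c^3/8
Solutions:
 v(c) = C1 - 5*c^4/32 - 5*c^3/21 + 2*c^2/9


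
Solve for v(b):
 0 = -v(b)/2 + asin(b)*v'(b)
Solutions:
 v(b) = C1*exp(Integral(1/asin(b), b)/2)


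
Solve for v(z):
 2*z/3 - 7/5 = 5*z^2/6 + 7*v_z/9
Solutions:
 v(z) = C1 - 5*z^3/14 + 3*z^2/7 - 9*z/5


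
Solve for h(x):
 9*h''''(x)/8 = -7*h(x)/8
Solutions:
 h(x) = (C1*sin(sqrt(6)*7^(1/4)*x/6) + C2*cos(sqrt(6)*7^(1/4)*x/6))*exp(-sqrt(6)*7^(1/4)*x/6) + (C3*sin(sqrt(6)*7^(1/4)*x/6) + C4*cos(sqrt(6)*7^(1/4)*x/6))*exp(sqrt(6)*7^(1/4)*x/6)


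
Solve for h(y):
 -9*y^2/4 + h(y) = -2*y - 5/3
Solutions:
 h(y) = 9*y^2/4 - 2*y - 5/3


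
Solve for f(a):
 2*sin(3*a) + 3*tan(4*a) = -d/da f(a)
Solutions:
 f(a) = C1 + 3*log(cos(4*a))/4 + 2*cos(3*a)/3


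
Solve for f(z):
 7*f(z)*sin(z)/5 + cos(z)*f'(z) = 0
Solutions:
 f(z) = C1*cos(z)^(7/5)


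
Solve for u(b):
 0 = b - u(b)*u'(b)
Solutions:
 u(b) = -sqrt(C1 + b^2)
 u(b) = sqrt(C1 + b^2)


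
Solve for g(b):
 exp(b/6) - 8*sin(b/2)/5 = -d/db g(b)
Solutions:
 g(b) = C1 - 6*exp(b/6) - 16*cos(b/2)/5


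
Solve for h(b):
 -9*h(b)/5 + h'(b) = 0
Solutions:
 h(b) = C1*exp(9*b/5)


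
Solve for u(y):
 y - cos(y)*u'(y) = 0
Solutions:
 u(y) = C1 + Integral(y/cos(y), y)


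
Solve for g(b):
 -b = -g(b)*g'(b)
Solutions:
 g(b) = -sqrt(C1 + b^2)
 g(b) = sqrt(C1 + b^2)


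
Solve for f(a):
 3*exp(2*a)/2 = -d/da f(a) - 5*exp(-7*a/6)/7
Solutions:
 f(a) = C1 - 3*exp(2*a)/4 + 30*exp(-7*a/6)/49


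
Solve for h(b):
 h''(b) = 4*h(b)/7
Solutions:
 h(b) = C1*exp(-2*sqrt(7)*b/7) + C2*exp(2*sqrt(7)*b/7)


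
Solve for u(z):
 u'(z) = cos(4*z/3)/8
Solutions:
 u(z) = C1 + 3*sin(4*z/3)/32


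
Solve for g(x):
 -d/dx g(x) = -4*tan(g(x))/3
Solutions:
 g(x) = pi - asin(C1*exp(4*x/3))
 g(x) = asin(C1*exp(4*x/3))


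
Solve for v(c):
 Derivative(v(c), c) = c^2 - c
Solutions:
 v(c) = C1 + c^3/3 - c^2/2


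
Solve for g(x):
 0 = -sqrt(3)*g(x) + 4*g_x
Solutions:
 g(x) = C1*exp(sqrt(3)*x/4)


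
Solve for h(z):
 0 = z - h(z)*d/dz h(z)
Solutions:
 h(z) = -sqrt(C1 + z^2)
 h(z) = sqrt(C1 + z^2)


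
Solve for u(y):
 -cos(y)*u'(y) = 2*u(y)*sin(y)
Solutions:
 u(y) = C1*cos(y)^2


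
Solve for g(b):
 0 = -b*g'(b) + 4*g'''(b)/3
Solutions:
 g(b) = C1 + Integral(C2*airyai(6^(1/3)*b/2) + C3*airybi(6^(1/3)*b/2), b)


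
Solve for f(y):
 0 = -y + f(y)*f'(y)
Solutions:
 f(y) = -sqrt(C1 + y^2)
 f(y) = sqrt(C1 + y^2)


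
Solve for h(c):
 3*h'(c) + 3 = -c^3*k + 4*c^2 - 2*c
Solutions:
 h(c) = C1 - c^4*k/12 + 4*c^3/9 - c^2/3 - c


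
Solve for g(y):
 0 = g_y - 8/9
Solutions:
 g(y) = C1 + 8*y/9


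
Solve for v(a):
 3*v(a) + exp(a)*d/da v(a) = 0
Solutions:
 v(a) = C1*exp(3*exp(-a))


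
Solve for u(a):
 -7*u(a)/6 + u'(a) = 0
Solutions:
 u(a) = C1*exp(7*a/6)


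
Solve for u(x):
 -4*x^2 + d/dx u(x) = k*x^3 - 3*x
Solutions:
 u(x) = C1 + k*x^4/4 + 4*x^3/3 - 3*x^2/2


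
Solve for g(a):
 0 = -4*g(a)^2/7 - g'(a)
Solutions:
 g(a) = 7/(C1 + 4*a)


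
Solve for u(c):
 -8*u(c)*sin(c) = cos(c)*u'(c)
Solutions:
 u(c) = C1*cos(c)^8


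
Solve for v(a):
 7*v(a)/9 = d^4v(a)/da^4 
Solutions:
 v(a) = C1*exp(-sqrt(3)*7^(1/4)*a/3) + C2*exp(sqrt(3)*7^(1/4)*a/3) + C3*sin(sqrt(3)*7^(1/4)*a/3) + C4*cos(sqrt(3)*7^(1/4)*a/3)


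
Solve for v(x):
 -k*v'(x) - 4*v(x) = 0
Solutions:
 v(x) = C1*exp(-4*x/k)


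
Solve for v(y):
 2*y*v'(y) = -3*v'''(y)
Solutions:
 v(y) = C1 + Integral(C2*airyai(-2^(1/3)*3^(2/3)*y/3) + C3*airybi(-2^(1/3)*3^(2/3)*y/3), y)


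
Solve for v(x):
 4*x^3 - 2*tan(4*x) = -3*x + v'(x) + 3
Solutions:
 v(x) = C1 + x^4 + 3*x^2/2 - 3*x + log(cos(4*x))/2


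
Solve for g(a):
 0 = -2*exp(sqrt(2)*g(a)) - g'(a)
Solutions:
 g(a) = sqrt(2)*(2*log(1/(C1 + 2*a)) - log(2))/4


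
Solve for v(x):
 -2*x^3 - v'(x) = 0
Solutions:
 v(x) = C1 - x^4/2


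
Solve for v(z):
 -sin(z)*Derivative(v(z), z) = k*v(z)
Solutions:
 v(z) = C1*exp(k*(-log(cos(z) - 1) + log(cos(z) + 1))/2)


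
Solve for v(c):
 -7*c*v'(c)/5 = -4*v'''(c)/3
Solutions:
 v(c) = C1 + Integral(C2*airyai(1050^(1/3)*c/10) + C3*airybi(1050^(1/3)*c/10), c)


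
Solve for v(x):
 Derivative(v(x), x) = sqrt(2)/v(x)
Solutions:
 v(x) = -sqrt(C1 + 2*sqrt(2)*x)
 v(x) = sqrt(C1 + 2*sqrt(2)*x)


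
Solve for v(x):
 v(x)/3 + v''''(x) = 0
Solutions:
 v(x) = (C1*sin(sqrt(2)*3^(3/4)*x/6) + C2*cos(sqrt(2)*3^(3/4)*x/6))*exp(-sqrt(2)*3^(3/4)*x/6) + (C3*sin(sqrt(2)*3^(3/4)*x/6) + C4*cos(sqrt(2)*3^(3/4)*x/6))*exp(sqrt(2)*3^(3/4)*x/6)


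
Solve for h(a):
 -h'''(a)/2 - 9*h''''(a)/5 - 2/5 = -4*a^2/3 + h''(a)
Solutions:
 h(a) = C1 + C2*a + a^4/9 - 2*a^3/9 - 34*a^2/15 + (C3*sin(sqrt(695)*a/36) + C4*cos(sqrt(695)*a/36))*exp(-5*a/36)


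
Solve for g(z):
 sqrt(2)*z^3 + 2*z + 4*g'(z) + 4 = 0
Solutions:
 g(z) = C1 - sqrt(2)*z^4/16 - z^2/4 - z


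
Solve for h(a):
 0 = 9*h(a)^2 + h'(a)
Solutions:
 h(a) = 1/(C1 + 9*a)


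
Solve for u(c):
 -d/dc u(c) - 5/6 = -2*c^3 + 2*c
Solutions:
 u(c) = C1 + c^4/2 - c^2 - 5*c/6


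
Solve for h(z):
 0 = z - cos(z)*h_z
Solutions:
 h(z) = C1 + Integral(z/cos(z), z)


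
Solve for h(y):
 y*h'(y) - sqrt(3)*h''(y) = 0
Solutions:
 h(y) = C1 + C2*erfi(sqrt(2)*3^(3/4)*y/6)


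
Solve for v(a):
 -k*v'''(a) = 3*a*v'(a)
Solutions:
 v(a) = C1 + Integral(C2*airyai(3^(1/3)*a*(-1/k)^(1/3)) + C3*airybi(3^(1/3)*a*(-1/k)^(1/3)), a)


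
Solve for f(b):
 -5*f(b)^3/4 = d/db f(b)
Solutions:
 f(b) = -sqrt(2)*sqrt(-1/(C1 - 5*b))
 f(b) = sqrt(2)*sqrt(-1/(C1 - 5*b))


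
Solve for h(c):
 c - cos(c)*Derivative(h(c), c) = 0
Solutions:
 h(c) = C1 + Integral(c/cos(c), c)


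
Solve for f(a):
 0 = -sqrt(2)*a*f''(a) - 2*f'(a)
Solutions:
 f(a) = C1 + C2*a^(1 - sqrt(2))


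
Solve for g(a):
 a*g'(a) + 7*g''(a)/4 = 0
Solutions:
 g(a) = C1 + C2*erf(sqrt(14)*a/7)


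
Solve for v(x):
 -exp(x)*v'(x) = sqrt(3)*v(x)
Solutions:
 v(x) = C1*exp(sqrt(3)*exp(-x))


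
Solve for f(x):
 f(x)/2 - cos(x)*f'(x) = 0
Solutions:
 f(x) = C1*(sin(x) + 1)^(1/4)/(sin(x) - 1)^(1/4)


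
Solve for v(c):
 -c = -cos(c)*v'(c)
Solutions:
 v(c) = C1 + Integral(c/cos(c), c)


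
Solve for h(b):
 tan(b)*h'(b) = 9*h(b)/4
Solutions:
 h(b) = C1*sin(b)^(9/4)


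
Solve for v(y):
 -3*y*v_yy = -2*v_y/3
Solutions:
 v(y) = C1 + C2*y^(11/9)


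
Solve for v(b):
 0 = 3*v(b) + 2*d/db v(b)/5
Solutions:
 v(b) = C1*exp(-15*b/2)


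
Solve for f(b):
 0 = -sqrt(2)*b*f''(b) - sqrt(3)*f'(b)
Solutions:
 f(b) = C1 + C2*b^(1 - sqrt(6)/2)


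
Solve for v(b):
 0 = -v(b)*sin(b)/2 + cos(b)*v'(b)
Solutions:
 v(b) = C1/sqrt(cos(b))


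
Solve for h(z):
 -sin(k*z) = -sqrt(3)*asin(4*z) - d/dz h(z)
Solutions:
 h(z) = C1 - sqrt(3)*(z*asin(4*z) + sqrt(1 - 16*z^2)/4) + Piecewise((-cos(k*z)/k, Ne(k, 0)), (0, True))


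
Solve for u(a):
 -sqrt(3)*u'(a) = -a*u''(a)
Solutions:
 u(a) = C1 + C2*a^(1 + sqrt(3))


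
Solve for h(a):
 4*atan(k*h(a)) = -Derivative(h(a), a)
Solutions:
 Integral(1/atan(_y*k), (_y, h(a))) = C1 - 4*a


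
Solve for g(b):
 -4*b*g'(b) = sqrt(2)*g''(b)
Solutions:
 g(b) = C1 + C2*erf(2^(1/4)*b)


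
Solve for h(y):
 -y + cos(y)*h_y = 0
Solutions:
 h(y) = C1 + Integral(y/cos(y), y)


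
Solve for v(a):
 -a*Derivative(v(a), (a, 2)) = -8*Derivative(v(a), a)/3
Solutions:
 v(a) = C1 + C2*a^(11/3)


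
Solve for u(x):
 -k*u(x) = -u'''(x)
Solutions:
 u(x) = C1*exp(k^(1/3)*x) + C2*exp(k^(1/3)*x*(-1 + sqrt(3)*I)/2) + C3*exp(-k^(1/3)*x*(1 + sqrt(3)*I)/2)


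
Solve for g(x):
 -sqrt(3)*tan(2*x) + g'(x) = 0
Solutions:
 g(x) = C1 - sqrt(3)*log(cos(2*x))/2


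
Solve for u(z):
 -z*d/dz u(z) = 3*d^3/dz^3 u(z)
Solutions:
 u(z) = C1 + Integral(C2*airyai(-3^(2/3)*z/3) + C3*airybi(-3^(2/3)*z/3), z)


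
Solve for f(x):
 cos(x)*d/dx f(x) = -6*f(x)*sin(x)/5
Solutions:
 f(x) = C1*cos(x)^(6/5)


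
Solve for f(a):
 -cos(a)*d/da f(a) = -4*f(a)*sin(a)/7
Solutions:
 f(a) = C1/cos(a)^(4/7)


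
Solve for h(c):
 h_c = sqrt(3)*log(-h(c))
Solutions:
 -li(-h(c)) = C1 + sqrt(3)*c


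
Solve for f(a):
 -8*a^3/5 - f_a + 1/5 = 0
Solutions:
 f(a) = C1 - 2*a^4/5 + a/5


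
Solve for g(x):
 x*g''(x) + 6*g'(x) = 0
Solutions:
 g(x) = C1 + C2/x^5


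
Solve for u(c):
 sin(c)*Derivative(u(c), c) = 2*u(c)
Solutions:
 u(c) = C1*(cos(c) - 1)/(cos(c) + 1)


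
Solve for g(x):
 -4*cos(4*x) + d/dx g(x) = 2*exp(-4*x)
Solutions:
 g(x) = C1 + sin(4*x) - exp(-4*x)/2


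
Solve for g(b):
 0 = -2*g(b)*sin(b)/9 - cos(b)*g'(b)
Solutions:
 g(b) = C1*cos(b)^(2/9)


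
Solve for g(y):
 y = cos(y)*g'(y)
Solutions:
 g(y) = C1 + Integral(y/cos(y), y)


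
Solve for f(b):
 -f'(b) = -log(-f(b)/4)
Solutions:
 -Integral(1/(log(-_y) - 2*log(2)), (_y, f(b))) = C1 - b


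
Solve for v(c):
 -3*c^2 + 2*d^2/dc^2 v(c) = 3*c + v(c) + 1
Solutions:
 v(c) = C1*exp(-sqrt(2)*c/2) + C2*exp(sqrt(2)*c/2) - 3*c^2 - 3*c - 13


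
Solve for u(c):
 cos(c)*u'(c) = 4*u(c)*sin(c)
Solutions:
 u(c) = C1/cos(c)^4


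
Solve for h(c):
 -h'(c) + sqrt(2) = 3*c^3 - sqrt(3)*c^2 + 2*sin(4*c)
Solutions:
 h(c) = C1 - 3*c^4/4 + sqrt(3)*c^3/3 + sqrt(2)*c + cos(4*c)/2


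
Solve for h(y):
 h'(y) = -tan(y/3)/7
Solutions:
 h(y) = C1 + 3*log(cos(y/3))/7


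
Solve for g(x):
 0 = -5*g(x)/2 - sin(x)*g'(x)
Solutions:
 g(x) = C1*(cos(x) + 1)^(5/4)/(cos(x) - 1)^(5/4)


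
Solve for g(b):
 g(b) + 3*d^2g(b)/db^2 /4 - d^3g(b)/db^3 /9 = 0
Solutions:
 g(b) = C1*exp(b*(-3^(2/3)*(8*sqrt(97) + 113)^(1/3) - 27*3^(1/3)/(8*sqrt(97) + 113)^(1/3) + 18)/8)*sin(3*3^(1/6)*b*(-(8*sqrt(97) + 113)^(1/3) + 9*3^(2/3)/(8*sqrt(97) + 113)^(1/3))/8) + C2*exp(b*(-3^(2/3)*(8*sqrt(97) + 113)^(1/3) - 27*3^(1/3)/(8*sqrt(97) + 113)^(1/3) + 18)/8)*cos(3*3^(1/6)*b*(-(8*sqrt(97) + 113)^(1/3) + 9*3^(2/3)/(8*sqrt(97) + 113)^(1/3))/8) + C3*exp(b*(27*3^(1/3)/(8*sqrt(97) + 113)^(1/3) + 9 + 3^(2/3)*(8*sqrt(97) + 113)^(1/3))/4)


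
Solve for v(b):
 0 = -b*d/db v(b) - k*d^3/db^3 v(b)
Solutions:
 v(b) = C1 + Integral(C2*airyai(b*(-1/k)^(1/3)) + C3*airybi(b*(-1/k)^(1/3)), b)


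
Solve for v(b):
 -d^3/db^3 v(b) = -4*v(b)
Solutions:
 v(b) = C3*exp(2^(2/3)*b) + (C1*sin(2^(2/3)*sqrt(3)*b/2) + C2*cos(2^(2/3)*sqrt(3)*b/2))*exp(-2^(2/3)*b/2)


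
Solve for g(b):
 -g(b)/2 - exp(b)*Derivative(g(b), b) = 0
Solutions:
 g(b) = C1*exp(exp(-b)/2)


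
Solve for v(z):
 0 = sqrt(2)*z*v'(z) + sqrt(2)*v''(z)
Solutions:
 v(z) = C1 + C2*erf(sqrt(2)*z/2)


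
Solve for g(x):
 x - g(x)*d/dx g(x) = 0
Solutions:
 g(x) = -sqrt(C1 + x^2)
 g(x) = sqrt(C1 + x^2)


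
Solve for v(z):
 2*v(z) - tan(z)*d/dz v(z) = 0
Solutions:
 v(z) = C1*sin(z)^2


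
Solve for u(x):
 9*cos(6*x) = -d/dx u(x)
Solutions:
 u(x) = C1 - 3*sin(6*x)/2


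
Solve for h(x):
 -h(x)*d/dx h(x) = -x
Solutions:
 h(x) = -sqrt(C1 + x^2)
 h(x) = sqrt(C1 + x^2)


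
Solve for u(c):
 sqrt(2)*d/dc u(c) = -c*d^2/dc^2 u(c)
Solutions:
 u(c) = C1 + C2*c^(1 - sqrt(2))


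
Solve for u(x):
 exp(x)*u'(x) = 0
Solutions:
 u(x) = C1


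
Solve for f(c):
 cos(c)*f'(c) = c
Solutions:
 f(c) = C1 + Integral(c/cos(c), c)


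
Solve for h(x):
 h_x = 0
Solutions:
 h(x) = C1


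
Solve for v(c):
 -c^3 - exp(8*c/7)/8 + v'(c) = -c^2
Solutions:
 v(c) = C1 + c^4/4 - c^3/3 + 7*exp(8*c/7)/64


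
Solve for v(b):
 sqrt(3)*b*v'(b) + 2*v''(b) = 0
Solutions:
 v(b) = C1 + C2*erf(3^(1/4)*b/2)


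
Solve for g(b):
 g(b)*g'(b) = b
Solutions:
 g(b) = -sqrt(C1 + b^2)
 g(b) = sqrt(C1 + b^2)


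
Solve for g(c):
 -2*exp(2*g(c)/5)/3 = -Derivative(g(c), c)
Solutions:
 g(c) = 5*log(-sqrt(-1/(C1 + 2*c))) - 5*log(2) + 5*log(30)/2
 g(c) = 5*log(-1/(C1 + 2*c))/2 - 5*log(2) + 5*log(30)/2


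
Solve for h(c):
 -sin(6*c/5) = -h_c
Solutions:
 h(c) = C1 - 5*cos(6*c/5)/6


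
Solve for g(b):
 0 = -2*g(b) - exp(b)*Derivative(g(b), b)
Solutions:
 g(b) = C1*exp(2*exp(-b))


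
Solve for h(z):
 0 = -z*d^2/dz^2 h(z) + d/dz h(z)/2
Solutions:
 h(z) = C1 + C2*z^(3/2)


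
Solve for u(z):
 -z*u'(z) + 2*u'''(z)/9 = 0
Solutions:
 u(z) = C1 + Integral(C2*airyai(6^(2/3)*z/2) + C3*airybi(6^(2/3)*z/2), z)


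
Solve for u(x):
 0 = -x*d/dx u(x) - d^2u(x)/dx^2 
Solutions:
 u(x) = C1 + C2*erf(sqrt(2)*x/2)


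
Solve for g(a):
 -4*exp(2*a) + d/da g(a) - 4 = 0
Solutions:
 g(a) = C1 + 4*a + 2*exp(2*a)


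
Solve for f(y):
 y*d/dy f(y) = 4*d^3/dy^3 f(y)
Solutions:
 f(y) = C1 + Integral(C2*airyai(2^(1/3)*y/2) + C3*airybi(2^(1/3)*y/2), y)


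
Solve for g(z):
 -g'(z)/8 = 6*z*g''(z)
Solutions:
 g(z) = C1 + C2*z^(47/48)


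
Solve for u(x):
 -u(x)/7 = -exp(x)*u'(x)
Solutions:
 u(x) = C1*exp(-exp(-x)/7)


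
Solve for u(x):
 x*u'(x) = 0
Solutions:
 u(x) = C1


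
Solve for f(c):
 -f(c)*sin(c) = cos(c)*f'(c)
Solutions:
 f(c) = C1*cos(c)


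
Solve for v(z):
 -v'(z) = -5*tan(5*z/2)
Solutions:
 v(z) = C1 - 2*log(cos(5*z/2))


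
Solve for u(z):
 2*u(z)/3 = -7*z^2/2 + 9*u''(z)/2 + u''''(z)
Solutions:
 u(z) = C1*exp(-sqrt(3)*z*sqrt(-27 + 5*sqrt(33))/6) + C2*exp(sqrt(3)*z*sqrt(-27 + 5*sqrt(33))/6) + C3*sin(sqrt(3)*z*sqrt(27 + 5*sqrt(33))/6) + C4*cos(sqrt(3)*z*sqrt(27 + 5*sqrt(33))/6) - 21*z^2/4 - 567/8


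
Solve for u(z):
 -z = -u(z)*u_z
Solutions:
 u(z) = -sqrt(C1 + z^2)
 u(z) = sqrt(C1 + z^2)


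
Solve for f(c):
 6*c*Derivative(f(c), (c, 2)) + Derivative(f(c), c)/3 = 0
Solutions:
 f(c) = C1 + C2*c^(17/18)


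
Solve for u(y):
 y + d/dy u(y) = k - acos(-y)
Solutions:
 u(y) = C1 + k*y - y^2/2 - y*acos(-y) - sqrt(1 - y^2)


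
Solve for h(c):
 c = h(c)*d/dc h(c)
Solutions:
 h(c) = -sqrt(C1 + c^2)
 h(c) = sqrt(C1 + c^2)


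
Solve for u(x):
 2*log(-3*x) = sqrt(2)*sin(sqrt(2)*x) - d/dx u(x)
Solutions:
 u(x) = C1 - 2*x*log(-x) - 2*x*log(3) + 2*x - cos(sqrt(2)*x)


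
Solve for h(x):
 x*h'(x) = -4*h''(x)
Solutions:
 h(x) = C1 + C2*erf(sqrt(2)*x/4)


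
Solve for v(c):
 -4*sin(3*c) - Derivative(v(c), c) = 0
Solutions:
 v(c) = C1 + 4*cos(3*c)/3


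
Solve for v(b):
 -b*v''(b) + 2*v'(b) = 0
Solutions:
 v(b) = C1 + C2*b^3


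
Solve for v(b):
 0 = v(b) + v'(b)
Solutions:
 v(b) = C1*exp(-b)


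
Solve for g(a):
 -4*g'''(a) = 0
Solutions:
 g(a) = C1 + C2*a + C3*a^2


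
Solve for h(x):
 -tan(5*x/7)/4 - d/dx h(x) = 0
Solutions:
 h(x) = C1 + 7*log(cos(5*x/7))/20


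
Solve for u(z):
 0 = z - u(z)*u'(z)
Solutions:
 u(z) = -sqrt(C1 + z^2)
 u(z) = sqrt(C1 + z^2)


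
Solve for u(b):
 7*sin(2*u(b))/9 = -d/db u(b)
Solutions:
 7*b/9 + log(cos(2*u(b)) - 1)/4 - log(cos(2*u(b)) + 1)/4 = C1


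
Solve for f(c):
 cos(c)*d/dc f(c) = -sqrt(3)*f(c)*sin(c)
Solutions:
 f(c) = C1*cos(c)^(sqrt(3))


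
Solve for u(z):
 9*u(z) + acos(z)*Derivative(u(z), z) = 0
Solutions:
 u(z) = C1*exp(-9*Integral(1/acos(z), z))


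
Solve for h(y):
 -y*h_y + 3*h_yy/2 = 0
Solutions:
 h(y) = C1 + C2*erfi(sqrt(3)*y/3)


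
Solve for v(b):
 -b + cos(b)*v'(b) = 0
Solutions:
 v(b) = C1 + Integral(b/cos(b), b)


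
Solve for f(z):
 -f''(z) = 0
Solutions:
 f(z) = C1 + C2*z


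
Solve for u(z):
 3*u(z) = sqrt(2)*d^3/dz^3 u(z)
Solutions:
 u(z) = C3*exp(2^(5/6)*3^(1/3)*z/2) + (C1*sin(6^(5/6)*z/4) + C2*cos(6^(5/6)*z/4))*exp(-2^(5/6)*3^(1/3)*z/4)


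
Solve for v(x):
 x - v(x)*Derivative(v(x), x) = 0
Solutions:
 v(x) = -sqrt(C1 + x^2)
 v(x) = sqrt(C1 + x^2)


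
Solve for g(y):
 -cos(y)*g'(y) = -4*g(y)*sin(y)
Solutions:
 g(y) = C1/cos(y)^4


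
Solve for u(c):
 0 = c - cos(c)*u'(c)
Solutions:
 u(c) = C1 + Integral(c/cos(c), c)


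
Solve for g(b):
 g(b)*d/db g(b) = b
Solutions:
 g(b) = -sqrt(C1 + b^2)
 g(b) = sqrt(C1 + b^2)


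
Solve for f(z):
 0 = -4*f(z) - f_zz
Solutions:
 f(z) = C1*sin(2*z) + C2*cos(2*z)


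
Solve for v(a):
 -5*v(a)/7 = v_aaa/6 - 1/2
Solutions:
 v(a) = C3*exp(-30^(1/3)*7^(2/3)*a/7) + (C1*sin(10^(1/3)*3^(5/6)*7^(2/3)*a/14) + C2*cos(10^(1/3)*3^(5/6)*7^(2/3)*a/14))*exp(30^(1/3)*7^(2/3)*a/14) + 7/10


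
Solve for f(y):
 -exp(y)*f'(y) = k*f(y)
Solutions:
 f(y) = C1*exp(k*exp(-y))


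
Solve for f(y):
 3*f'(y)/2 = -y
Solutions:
 f(y) = C1 - y^2/3


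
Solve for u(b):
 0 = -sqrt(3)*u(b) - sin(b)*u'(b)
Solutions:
 u(b) = C1*(cos(b) + 1)^(sqrt(3)/2)/(cos(b) - 1)^(sqrt(3)/2)


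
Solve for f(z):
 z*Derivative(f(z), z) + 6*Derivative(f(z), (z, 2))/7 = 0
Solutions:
 f(z) = C1 + C2*erf(sqrt(21)*z/6)


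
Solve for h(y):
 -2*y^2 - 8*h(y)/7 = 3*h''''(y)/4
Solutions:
 h(y) = -7*y^2/4 + (C1*sin(42^(3/4)*y/21) + C2*cos(42^(3/4)*y/21))*exp(-42^(3/4)*y/21) + (C3*sin(42^(3/4)*y/21) + C4*cos(42^(3/4)*y/21))*exp(42^(3/4)*y/21)


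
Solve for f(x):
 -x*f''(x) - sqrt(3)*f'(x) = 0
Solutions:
 f(x) = C1 + C2*x^(1 - sqrt(3))


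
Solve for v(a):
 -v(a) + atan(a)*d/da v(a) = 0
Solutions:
 v(a) = C1*exp(Integral(1/atan(a), a))


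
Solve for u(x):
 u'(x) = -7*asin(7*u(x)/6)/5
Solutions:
 Integral(1/asin(7*_y/6), (_y, u(x))) = C1 - 7*x/5


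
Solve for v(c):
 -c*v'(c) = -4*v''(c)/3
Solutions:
 v(c) = C1 + C2*erfi(sqrt(6)*c/4)


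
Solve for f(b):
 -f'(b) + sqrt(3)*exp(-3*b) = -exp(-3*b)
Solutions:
 f(b) = C1 - sqrt(3)*exp(-3*b)/3 - exp(-3*b)/3


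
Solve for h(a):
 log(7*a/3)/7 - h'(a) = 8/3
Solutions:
 h(a) = C1 + a*log(a)/7 - 59*a/21 - a*log(3)/7 + a*log(7)/7


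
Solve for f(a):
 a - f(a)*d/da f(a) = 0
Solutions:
 f(a) = -sqrt(C1 + a^2)
 f(a) = sqrt(C1 + a^2)


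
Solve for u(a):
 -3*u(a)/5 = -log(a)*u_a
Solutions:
 u(a) = C1*exp(3*li(a)/5)


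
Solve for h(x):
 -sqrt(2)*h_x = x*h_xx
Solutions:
 h(x) = C1 + C2*x^(1 - sqrt(2))


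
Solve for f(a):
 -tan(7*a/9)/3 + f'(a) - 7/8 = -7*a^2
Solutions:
 f(a) = C1 - 7*a^3/3 + 7*a/8 - 3*log(cos(7*a/9))/7


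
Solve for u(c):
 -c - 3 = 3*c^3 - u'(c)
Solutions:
 u(c) = C1 + 3*c^4/4 + c^2/2 + 3*c


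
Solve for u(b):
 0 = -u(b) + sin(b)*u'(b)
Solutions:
 u(b) = C1*sqrt(cos(b) - 1)/sqrt(cos(b) + 1)


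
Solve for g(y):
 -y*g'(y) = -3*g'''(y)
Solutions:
 g(y) = C1 + Integral(C2*airyai(3^(2/3)*y/3) + C3*airybi(3^(2/3)*y/3), y)


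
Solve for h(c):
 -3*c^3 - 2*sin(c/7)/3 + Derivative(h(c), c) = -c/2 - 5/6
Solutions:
 h(c) = C1 + 3*c^4/4 - c^2/4 - 5*c/6 - 14*cos(c/7)/3


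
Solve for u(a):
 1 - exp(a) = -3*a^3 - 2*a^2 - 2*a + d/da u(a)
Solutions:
 u(a) = C1 + 3*a^4/4 + 2*a^3/3 + a^2 + a - exp(a)


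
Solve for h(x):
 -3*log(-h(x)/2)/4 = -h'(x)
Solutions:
 -4*Integral(1/(log(-_y) - log(2)), (_y, h(x)))/3 = C1 - x


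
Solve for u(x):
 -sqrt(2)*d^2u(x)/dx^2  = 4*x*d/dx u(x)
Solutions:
 u(x) = C1 + C2*erf(2^(1/4)*x)


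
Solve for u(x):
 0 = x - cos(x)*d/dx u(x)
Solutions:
 u(x) = C1 + Integral(x/cos(x), x)


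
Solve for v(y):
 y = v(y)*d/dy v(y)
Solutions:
 v(y) = -sqrt(C1 + y^2)
 v(y) = sqrt(C1 + y^2)


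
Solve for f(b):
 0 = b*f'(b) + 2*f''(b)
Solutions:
 f(b) = C1 + C2*erf(b/2)


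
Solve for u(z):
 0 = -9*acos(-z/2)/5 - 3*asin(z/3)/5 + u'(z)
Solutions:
 u(z) = C1 + 9*z*acos(-z/2)/5 + 3*z*asin(z/3)/5 + 9*sqrt(4 - z^2)/5 + 3*sqrt(9 - z^2)/5


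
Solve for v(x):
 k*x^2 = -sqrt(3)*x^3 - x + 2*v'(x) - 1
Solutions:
 v(x) = C1 + k*x^3/6 + sqrt(3)*x^4/8 + x^2/4 + x/2


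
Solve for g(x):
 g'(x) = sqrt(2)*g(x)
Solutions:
 g(x) = C1*exp(sqrt(2)*x)


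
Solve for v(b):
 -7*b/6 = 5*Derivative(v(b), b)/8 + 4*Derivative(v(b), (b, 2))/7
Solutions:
 v(b) = C1 + C2*exp(-35*b/32) - 14*b^2/15 + 128*b/75


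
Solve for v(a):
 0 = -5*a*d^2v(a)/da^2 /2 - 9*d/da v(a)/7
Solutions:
 v(a) = C1 + C2*a^(17/35)
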